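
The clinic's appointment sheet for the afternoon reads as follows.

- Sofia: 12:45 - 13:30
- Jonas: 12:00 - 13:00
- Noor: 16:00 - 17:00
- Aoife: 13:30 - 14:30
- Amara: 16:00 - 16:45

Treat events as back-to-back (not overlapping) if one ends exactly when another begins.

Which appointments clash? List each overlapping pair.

Amara & Noor, Jonas & Sofia

Sorted by start: Jonas, Sofia, Aoife, Amara, Noor.
Sofia starts before Jonas ends → Jonas and Sofia overlap.
Aoife starts after Jonas ends, so nothing later overlaps Jonas either.
Aoife starts exactly when Sofia ends (back-to-back, no overlap), so nothing later overlaps Sofia either.
Amara starts after Aoife ends, so nothing later overlaps Aoife either.
Noor starts before Amara ends → Amara and Noor overlap.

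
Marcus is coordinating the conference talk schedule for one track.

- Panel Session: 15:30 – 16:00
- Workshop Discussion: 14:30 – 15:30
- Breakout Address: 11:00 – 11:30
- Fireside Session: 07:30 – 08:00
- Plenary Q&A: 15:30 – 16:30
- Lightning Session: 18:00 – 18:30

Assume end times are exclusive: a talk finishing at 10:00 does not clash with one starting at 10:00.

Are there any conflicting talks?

Check each pair: they overlap iff neither finishes before the other starts.
Sorted by start: Fireside Session, Breakout Address, Workshop Discussion, Plenary Q&A, Panel Session, Lightning Session.
Breakout Address starts after Fireside Session ends, so Fireside Session has no further overlaps.
Workshop Discussion starts after Breakout Address ends, so Breakout Address has no further overlaps.
Plenary Q&A starts exactly when Workshop Discussion ends (back-to-back, no overlap), so Workshop Discussion has no further overlaps.
Panel Session starts before Plenary Q&A ends → Plenary Q&A and Panel Session overlap.
That's a conflict, so the schedule is not conflict-free.

Yes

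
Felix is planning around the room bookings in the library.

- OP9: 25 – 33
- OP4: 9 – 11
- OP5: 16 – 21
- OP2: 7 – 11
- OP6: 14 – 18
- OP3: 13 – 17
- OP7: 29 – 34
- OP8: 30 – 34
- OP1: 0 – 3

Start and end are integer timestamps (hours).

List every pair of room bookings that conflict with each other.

OP2 & OP4, OP3 & OP5, OP3 & OP6, OP5 & OP6, OP7 & OP8, OP7 & OP9, OP8 & OP9

Sorted by start: OP1, OP2, OP4, OP3, OP6, OP5, OP9, OP7, OP8.
OP2 starts after OP1 ends; OP1 is clear from here.
OP4 starts before OP2 ends → OP2 and OP4 overlap.
OP3 starts after OP2 ends; OP2 is clear from here.
OP3 starts after OP4 ends; OP4 is clear from here.
OP6 starts before OP3 ends → OP3 and OP6 overlap.
OP5 starts before OP3 ends → OP3 and OP5 overlap.
OP9 starts after OP3 ends; OP3 is clear from here.
OP5 starts before OP6 ends → OP6 and OP5 overlap.
OP9 starts after OP6 ends; OP6 is clear from here.
OP9 starts after OP5 ends; OP5 is clear from here.
OP7 starts before OP9 ends → OP9 and OP7 overlap.
OP8 starts before OP9 ends → OP9 and OP8 overlap.
OP8 starts before OP7 ends → OP7 and OP8 overlap.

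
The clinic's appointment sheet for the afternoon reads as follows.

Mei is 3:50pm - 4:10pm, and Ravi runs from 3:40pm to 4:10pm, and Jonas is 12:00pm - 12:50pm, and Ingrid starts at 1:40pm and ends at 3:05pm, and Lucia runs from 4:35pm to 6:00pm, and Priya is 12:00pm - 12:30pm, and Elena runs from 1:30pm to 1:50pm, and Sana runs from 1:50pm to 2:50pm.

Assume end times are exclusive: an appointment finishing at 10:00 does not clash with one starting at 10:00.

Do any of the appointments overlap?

Yes

Two intervals overlap when each starts before the other ends.
Sorted by start: Priya, Jonas, Elena, Ingrid, Sana, Ravi, Mei, Lucia.
Jonas starts before Priya ends → Priya and Jonas overlap.
That's a conflict, so the schedule is not conflict-free.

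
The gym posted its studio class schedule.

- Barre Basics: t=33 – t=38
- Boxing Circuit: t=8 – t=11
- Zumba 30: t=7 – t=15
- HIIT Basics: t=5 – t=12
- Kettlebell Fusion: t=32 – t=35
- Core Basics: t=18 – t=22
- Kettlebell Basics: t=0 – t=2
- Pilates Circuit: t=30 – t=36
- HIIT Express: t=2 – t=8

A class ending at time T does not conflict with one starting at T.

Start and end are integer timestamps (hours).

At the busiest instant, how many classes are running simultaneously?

Sort all start/end points and keep a running count:
t=0 start Kettlebell Basics → 1
t=2 end Kettlebell Basics → 0
t=2 start HIIT Express → 1
t=5 start HIIT Basics → 2
t=7 start Zumba 30 → 3
t=8 end HIIT Express → 2
t=8 start Boxing Circuit → 3
t=11 end Boxing Circuit → 2
t=12 end HIIT Basics → 1
t=15 end Zumba 30 → 0
t=18 start Core Basics → 1
t=22 end Core Basics → 0
t=30 start Pilates Circuit → 1
t=32 start Kettlebell Fusion → 2
t=33 start Barre Basics → 3
t=35 end Kettlebell Fusion → 2
t=36 end Pilates Circuit → 1
t=38 end Barre Basics → 0
Peak is 3, at t=7 (HIIT Basics, HIIT Express, Zumba 30).

3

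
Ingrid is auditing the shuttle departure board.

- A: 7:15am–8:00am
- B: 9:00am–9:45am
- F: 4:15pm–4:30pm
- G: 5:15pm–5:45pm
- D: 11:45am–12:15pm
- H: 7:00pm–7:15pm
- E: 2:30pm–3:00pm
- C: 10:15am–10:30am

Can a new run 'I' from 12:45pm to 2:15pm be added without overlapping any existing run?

Yes — the slot is free

A: ends 8:00am at or before I starts 12:45pm → clear.
B: ends 9:45am at or before I starts 12:45pm → clear.
C: ends 10:30am at or before I starts 12:45pm → clear.
D: ends 12:15pm at or before I starts 12:45pm → clear.
E: starts 2:30pm at or after I ends 2:15pm → clear.
F: starts 4:15pm at or after I ends 2:15pm → clear.
G: starts 5:15pm at or after I ends 2:15pm → clear.
H: starts 7:00pm at or after I ends 2:15pm → clear.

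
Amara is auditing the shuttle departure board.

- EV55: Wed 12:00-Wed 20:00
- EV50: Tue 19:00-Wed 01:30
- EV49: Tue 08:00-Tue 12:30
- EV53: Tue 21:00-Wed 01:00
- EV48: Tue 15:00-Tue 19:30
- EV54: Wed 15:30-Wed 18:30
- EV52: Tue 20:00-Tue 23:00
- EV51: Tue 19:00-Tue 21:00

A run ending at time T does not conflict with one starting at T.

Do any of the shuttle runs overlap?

Sorted by start: EV49, EV48, EV50, EV51, EV52, EV53, EV55, EV54.
EV48 starts after EV49 ends, so nothing later overlaps EV49 either.
EV50 starts before EV48 ends → EV48 and EV50 overlap.
That's a conflict, so the schedule is not conflict-free.

Yes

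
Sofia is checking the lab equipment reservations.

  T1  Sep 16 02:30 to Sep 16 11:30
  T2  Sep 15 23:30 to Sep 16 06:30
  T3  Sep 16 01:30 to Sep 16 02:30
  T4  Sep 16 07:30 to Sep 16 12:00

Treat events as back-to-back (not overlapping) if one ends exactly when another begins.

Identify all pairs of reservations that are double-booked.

T1 & T2, T1 & T4, T2 & T3

Sorted by start: T2, T3, T1, T4.
T3 starts before T2 ends → T2 and T3 overlap.
T1 starts before T2 ends → T2 and T1 overlap.
T4 starts after T2 ends.
T1 starts exactly when T3 ends (back-to-back, no overlap), so T3 has no further overlaps.
T4 starts before T1 ends → T1 and T4 overlap.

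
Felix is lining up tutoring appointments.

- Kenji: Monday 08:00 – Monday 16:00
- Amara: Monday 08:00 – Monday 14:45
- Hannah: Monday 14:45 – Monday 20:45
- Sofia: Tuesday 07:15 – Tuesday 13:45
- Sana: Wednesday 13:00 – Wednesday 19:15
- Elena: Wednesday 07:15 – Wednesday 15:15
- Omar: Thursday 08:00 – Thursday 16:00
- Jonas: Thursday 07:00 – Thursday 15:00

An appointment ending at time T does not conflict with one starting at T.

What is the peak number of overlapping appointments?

2

Walk through starts and ends in time order (an end at T is processed before a start at T):
Monday 08:00 start Amara → 1
Monday 08:00 start Kenji → 2
Monday 14:45 end Amara → 1
Monday 14:45 start Hannah → 2
Monday 16:00 end Kenji → 1
Monday 20:45 end Hannah → 0
Tuesday 07:15 start Sofia → 1
Tuesday 13:45 end Sofia → 0
Wednesday 07:15 start Elena → 1
Wednesday 13:00 start Sana → 2
Wednesday 15:15 end Elena → 1
Wednesday 19:15 end Sana → 0
Thursday 07:00 start Jonas → 1
Thursday 08:00 start Omar → 2
Thursday 15:00 end Jonas → 1
Thursday 16:00 end Omar → 0
Peak is 2, at Monday 08:00 (Amara, Kenji).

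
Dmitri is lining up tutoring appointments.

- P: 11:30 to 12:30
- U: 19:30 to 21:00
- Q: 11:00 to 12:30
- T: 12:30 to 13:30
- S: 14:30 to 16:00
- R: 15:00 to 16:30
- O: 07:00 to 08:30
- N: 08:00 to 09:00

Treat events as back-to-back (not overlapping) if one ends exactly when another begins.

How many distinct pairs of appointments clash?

3

Sorted by start: O, N, Q, P, T, S, R, U.
N starts before O ends → O and N overlap.
Q starts after O ends, so nothing later overlaps O either.
Q starts after N ends, so nothing later overlaps N either.
P starts before Q ends → Q and P overlap.
T starts exactly when Q ends (back-to-back, no overlap), so nothing later overlaps Q either.
T starts exactly when P ends (back-to-back, no overlap), so nothing later overlaps P either.
S starts after T ends, so nothing later overlaps T either.
R starts before S ends → S and R overlap.
U starts after S ends.
U starts after R ends.
Overlapping pairs: N & O, P & Q, R & S — 3 in total.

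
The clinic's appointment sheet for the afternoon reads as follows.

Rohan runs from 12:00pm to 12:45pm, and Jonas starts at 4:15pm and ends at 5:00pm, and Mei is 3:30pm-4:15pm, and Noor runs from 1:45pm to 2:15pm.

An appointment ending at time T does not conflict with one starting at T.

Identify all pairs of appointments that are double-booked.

Two intervals overlap when each starts before the other ends.
Sorted by start: Rohan, Noor, Mei, Jonas.
Noor starts after Rohan ends — done with Rohan.
Mei starts after Noor ends — done with Noor.
Jonas starts exactly when Mei ends (back-to-back, no overlap).

none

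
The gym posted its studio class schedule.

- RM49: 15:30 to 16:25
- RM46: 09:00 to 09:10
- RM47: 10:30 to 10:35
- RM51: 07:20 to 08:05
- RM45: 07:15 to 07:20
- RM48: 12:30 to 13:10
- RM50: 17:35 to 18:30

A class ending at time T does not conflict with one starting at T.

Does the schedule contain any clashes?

Sorted by start: RM45, RM51, RM46, RM47, RM48, RM49, RM50.
RM51 starts exactly when RM45 ends (back-to-back, no overlap) — done with RM45.
RM46 starts after RM51 ends — done with RM51.
RM47 starts after RM46 ends — done with RM46.
RM48 starts after RM47 ends — done with RM47.
RM49 starts after RM48 ends — done with RM48.
RM50 starts after RM49 ends.
Every pair is clear; the schedule has no overlaps.

No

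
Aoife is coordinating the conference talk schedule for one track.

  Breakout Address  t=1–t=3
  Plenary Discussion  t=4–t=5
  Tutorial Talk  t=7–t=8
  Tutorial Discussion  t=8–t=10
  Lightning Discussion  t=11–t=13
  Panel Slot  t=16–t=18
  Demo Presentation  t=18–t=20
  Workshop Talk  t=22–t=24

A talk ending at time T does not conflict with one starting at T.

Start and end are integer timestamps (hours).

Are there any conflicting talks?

No

Sorted by start: Breakout Address, Plenary Discussion, Tutorial Talk, Tutorial Discussion, Lightning Discussion, Panel Slot, Demo Presentation, Workshop Talk.
Plenary Discussion starts after Breakout Address ends, so nothing later overlaps Breakout Address either.
Tutorial Talk starts after Plenary Discussion ends, so nothing later overlaps Plenary Discussion either.
Tutorial Discussion starts exactly when Tutorial Talk ends (back-to-back, no overlap), so nothing later overlaps Tutorial Talk either.
Lightning Discussion starts after Tutorial Discussion ends, so nothing later overlaps Tutorial Discussion either.
Panel Slot starts after Lightning Discussion ends, so nothing later overlaps Lightning Discussion either.
Demo Presentation starts exactly when Panel Slot ends (back-to-back, no overlap), so nothing later overlaps Panel Slot either.
Workshop Talk starts after Demo Presentation ends.
Every pair is clear; the schedule has no overlaps.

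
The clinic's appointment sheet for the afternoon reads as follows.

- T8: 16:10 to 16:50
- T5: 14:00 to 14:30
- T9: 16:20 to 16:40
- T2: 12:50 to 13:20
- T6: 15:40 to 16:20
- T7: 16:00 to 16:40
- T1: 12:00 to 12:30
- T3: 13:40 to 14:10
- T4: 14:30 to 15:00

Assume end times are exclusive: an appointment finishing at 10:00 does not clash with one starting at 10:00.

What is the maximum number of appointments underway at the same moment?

3

Walk through starts and ends in time order (an end at T is processed before a start at T):
12:00 start T1 → 1
12:30 end T1 → 0
12:50 start T2 → 1
13:20 end T2 → 0
13:40 start T3 → 1
14:00 start T5 → 2
14:10 end T3 → 1
14:30 end T5 → 0
14:30 start T4 → 1
15:00 end T4 → 0
15:40 start T6 → 1
16:00 start T7 → 2
16:10 start T8 → 3
16:20 end T6 → 2
16:20 start T9 → 3
16:40 end T7 → 2
16:40 end T9 → 1
16:50 end T8 → 0
Peak is 3, at 16:10 (T6, T7, T8).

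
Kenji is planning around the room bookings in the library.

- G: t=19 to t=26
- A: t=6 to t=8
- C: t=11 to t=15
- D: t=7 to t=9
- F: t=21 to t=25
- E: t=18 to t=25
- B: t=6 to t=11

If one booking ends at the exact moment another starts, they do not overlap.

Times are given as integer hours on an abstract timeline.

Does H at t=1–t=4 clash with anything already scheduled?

A: starts t=6 at or after H ends t=4 → clear.
B: starts t=6 at or after H ends t=4 → clear.
D: starts t=7 at or after H ends t=4 → clear.
C: starts t=11 at or after H ends t=4 → clear.
E: starts t=18 at or after H ends t=4 → clear.
G: starts t=19 at or after H ends t=4 → clear.
F: starts t=21 at or after H ends t=4 → clear.

No — it doesn't clash with anything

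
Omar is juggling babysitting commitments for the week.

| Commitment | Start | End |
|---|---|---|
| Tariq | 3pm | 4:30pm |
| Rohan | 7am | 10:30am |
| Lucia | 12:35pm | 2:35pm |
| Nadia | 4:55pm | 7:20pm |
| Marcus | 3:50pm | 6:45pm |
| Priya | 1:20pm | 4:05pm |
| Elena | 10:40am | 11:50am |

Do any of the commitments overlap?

Sorted by start: Rohan, Elena, Lucia, Priya, Tariq, Marcus, Nadia.
Elena starts after Rohan ends — done with Rohan.
Lucia starts after Elena ends — done with Elena.
Priya starts before Lucia ends → Lucia and Priya overlap.
That's a conflict, so the schedule is not conflict-free.

Yes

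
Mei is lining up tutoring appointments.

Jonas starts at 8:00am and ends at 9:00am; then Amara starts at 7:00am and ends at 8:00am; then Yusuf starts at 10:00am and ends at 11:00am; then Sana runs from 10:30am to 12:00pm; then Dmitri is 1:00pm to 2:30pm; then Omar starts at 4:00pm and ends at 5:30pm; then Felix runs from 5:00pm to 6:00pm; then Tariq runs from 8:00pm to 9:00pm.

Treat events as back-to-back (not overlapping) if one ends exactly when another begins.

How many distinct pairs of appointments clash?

2

Sorted by start: Amara, Jonas, Yusuf, Sana, Dmitri, Omar, Felix, Tariq.
Jonas starts exactly when Amara ends (back-to-back, no overlap), so Amara has no further overlaps.
Yusuf starts after Jonas ends, so Jonas has no further overlaps.
Sana starts before Yusuf ends → Yusuf and Sana overlap.
Dmitri starts after Yusuf ends, so Yusuf has no further overlaps.
Dmitri starts after Sana ends, so Sana has no further overlaps.
Omar starts after Dmitri ends, so Dmitri has no further overlaps.
Felix starts before Omar ends → Omar and Felix overlap.
Tariq starts after Omar ends.
Tariq starts after Felix ends.
Overlapping pairs: Felix & Omar, Sana & Yusuf — 2 in total.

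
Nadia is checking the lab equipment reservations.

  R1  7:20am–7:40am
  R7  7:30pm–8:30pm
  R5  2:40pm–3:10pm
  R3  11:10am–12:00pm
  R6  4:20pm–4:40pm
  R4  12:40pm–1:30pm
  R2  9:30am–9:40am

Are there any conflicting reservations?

Check each pair: they overlap iff neither finishes before the other starts.
Sorted by start: R1, R2, R3, R4, R5, R6, R7.
R2 starts after R1 ends, so nothing later overlaps R1 either.
R3 starts after R2 ends, so nothing later overlaps R2 either.
R4 starts after R3 ends, so nothing later overlaps R3 either.
R5 starts after R4 ends, so nothing later overlaps R4 either.
R6 starts after R5 ends, so nothing later overlaps R5 either.
R7 starts after R6 ends.
Every pair is clear; the schedule has no overlaps.

No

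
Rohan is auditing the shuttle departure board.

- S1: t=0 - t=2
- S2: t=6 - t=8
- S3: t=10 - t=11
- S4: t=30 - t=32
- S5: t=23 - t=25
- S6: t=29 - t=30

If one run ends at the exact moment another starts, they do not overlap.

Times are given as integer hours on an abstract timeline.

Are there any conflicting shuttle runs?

No

Check each pair: they overlap iff neither finishes before the other starts.
Sorted by start: S1, S2, S3, S5, S6, S4.
S2 starts after S1 ends — done with S1.
S3 starts after S2 ends — done with S2.
S5 starts after S3 ends — done with S3.
S6 starts after S5 ends — done with S5.
S4 starts exactly when S6 ends (back-to-back, no overlap).
Every pair is clear; the schedule has no overlaps.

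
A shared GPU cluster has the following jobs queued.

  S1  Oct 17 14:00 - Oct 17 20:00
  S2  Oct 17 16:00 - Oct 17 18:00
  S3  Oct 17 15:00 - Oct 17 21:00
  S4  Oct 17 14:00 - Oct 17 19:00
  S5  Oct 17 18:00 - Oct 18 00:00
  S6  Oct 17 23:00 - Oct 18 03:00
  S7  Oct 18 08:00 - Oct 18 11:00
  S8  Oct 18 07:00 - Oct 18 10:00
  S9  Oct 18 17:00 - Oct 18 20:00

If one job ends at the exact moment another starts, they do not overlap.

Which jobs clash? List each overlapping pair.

S1 & S2, S1 & S3, S1 & S4, S1 & S5, S2 & S3, S2 & S4, S3 & S4, S3 & S5, S4 & S5, S5 & S6, S7 & S8

Sorted by start: S1, S4, S3, S2, S5, S6, S8, S7, S9.
S4 starts before S1 ends → S1 and S4 overlap.
S3 starts before S1 ends → S1 and S3 overlap.
S2 starts before S1 ends → S1 and S2 overlap.
S5 starts before S1 ends → S1 and S5 overlap.
S6 starts after S1 ends; S1 is clear from here.
S3 starts before S4 ends → S4 and S3 overlap.
S2 starts before S4 ends → S4 and S2 overlap.
S5 starts before S4 ends → S4 and S5 overlap.
S6 starts after S4 ends; S4 is clear from here.
S2 starts before S3 ends → S3 and S2 overlap.
S5 starts before S3 ends → S3 and S5 overlap.
S6 starts after S3 ends; S3 is clear from here.
S5 starts exactly when S2 ends (back-to-back, no overlap); S2 is clear from here.
S6 starts before S5 ends → S5 and S6 overlap.
S8 starts after S5 ends; S5 is clear from here.
S8 starts after S6 ends; S6 is clear from here.
S7 starts before S8 ends → S8 and S7 overlap.
S9 starts after S8 ends.
S9 starts after S7 ends.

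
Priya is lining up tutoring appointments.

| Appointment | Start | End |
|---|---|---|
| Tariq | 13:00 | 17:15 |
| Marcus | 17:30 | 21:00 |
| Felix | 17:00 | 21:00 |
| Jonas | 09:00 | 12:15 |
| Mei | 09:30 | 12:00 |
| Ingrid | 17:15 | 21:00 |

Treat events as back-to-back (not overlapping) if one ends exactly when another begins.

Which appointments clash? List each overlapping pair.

Sorted by start: Jonas, Mei, Tariq, Felix, Ingrid, Marcus.
Mei starts before Jonas ends → Jonas and Mei overlap.
Tariq starts after Jonas ends, so nothing later overlaps Jonas either.
Tariq starts after Mei ends, so nothing later overlaps Mei either.
Felix starts before Tariq ends → Tariq and Felix overlap.
Ingrid starts exactly when Tariq ends (back-to-back, no overlap), so nothing later overlaps Tariq either.
Ingrid starts before Felix ends → Felix and Ingrid overlap.
Marcus starts before Felix ends → Felix and Marcus overlap.
Marcus starts before Ingrid ends → Ingrid and Marcus overlap.

Felix & Ingrid, Felix & Marcus, Felix & Tariq, Ingrid & Marcus, Jonas & Mei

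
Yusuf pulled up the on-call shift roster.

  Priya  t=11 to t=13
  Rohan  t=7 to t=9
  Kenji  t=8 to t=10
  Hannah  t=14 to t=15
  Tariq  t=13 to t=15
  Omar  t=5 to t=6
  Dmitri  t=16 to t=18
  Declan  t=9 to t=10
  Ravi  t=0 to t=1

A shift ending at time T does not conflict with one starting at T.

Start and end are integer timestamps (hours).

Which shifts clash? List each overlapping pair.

Declan & Kenji, Hannah & Tariq, Kenji & Rohan

Check each pair: they overlap iff neither finishes before the other starts.
Sorted by start: Ravi, Omar, Rohan, Kenji, Declan, Priya, Tariq, Hannah, Dmitri.
Omar starts after Ravi ends; Ravi is clear from here.
Rohan starts after Omar ends; Omar is clear from here.
Kenji starts before Rohan ends → Rohan and Kenji overlap.
Declan starts exactly when Rohan ends (back-to-back, no overlap); Rohan is clear from here.
Declan starts before Kenji ends → Kenji and Declan overlap.
Priya starts after Kenji ends; Kenji is clear from here.
Priya starts after Declan ends; Declan is clear from here.
Tariq starts exactly when Priya ends (back-to-back, no overlap); Priya is clear from here.
Hannah starts before Tariq ends → Tariq and Hannah overlap.
Dmitri starts after Tariq ends.
Dmitri starts after Hannah ends.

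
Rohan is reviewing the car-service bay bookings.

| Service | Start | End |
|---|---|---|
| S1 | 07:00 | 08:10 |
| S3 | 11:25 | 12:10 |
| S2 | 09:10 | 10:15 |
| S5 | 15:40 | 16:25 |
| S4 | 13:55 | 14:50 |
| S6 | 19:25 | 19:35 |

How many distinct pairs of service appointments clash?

Sorted by start: S1, S2, S3, S4, S5, S6.
S2 starts after S1 ends — done with S1.
S3 starts after S2 ends — done with S2.
S4 starts after S3 ends — done with S3.
S5 starts after S4 ends — done with S4.
S6 starts after S5 ends.
No pair overlaps.

0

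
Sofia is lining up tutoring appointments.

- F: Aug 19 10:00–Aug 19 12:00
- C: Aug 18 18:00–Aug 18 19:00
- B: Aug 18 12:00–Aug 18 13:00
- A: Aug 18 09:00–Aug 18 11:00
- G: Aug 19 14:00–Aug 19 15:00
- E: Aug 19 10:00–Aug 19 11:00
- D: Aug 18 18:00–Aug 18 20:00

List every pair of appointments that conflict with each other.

Sorted by start: A, B, C, D, E, F, G.
B starts after A ends, so A has no further overlaps.
C starts after B ends, so B has no further overlaps.
D starts before C ends → C and D overlap.
E starts after C ends, so C has no further overlaps.
E starts after D ends, so D has no further overlaps.
F starts before E ends → E and F overlap.
G starts after E ends.
G starts after F ends.

C & D, E & F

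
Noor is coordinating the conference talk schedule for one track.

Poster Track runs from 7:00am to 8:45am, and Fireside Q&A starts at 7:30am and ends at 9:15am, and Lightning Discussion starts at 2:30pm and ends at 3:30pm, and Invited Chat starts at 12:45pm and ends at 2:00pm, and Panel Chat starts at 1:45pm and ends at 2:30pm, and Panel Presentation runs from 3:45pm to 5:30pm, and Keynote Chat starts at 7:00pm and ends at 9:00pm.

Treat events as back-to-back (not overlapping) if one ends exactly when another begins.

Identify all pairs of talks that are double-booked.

Sorted by start: Poster Track, Fireside Q&A, Invited Chat, Panel Chat, Lightning Discussion, Panel Presentation, Keynote Chat.
Fireside Q&A starts before Poster Track ends → Poster Track and Fireside Q&A overlap.
Invited Chat starts after Poster Track ends; Poster Track is clear from here.
Invited Chat starts after Fireside Q&A ends; Fireside Q&A is clear from here.
Panel Chat starts before Invited Chat ends → Invited Chat and Panel Chat overlap.
Lightning Discussion starts after Invited Chat ends; Invited Chat is clear from here.
Lightning Discussion starts exactly when Panel Chat ends (back-to-back, no overlap); Panel Chat is clear from here.
Panel Presentation starts after Lightning Discussion ends; Lightning Discussion is clear from here.
Keynote Chat starts after Panel Presentation ends.

Fireside Q&A & Poster Track, Invited Chat & Panel Chat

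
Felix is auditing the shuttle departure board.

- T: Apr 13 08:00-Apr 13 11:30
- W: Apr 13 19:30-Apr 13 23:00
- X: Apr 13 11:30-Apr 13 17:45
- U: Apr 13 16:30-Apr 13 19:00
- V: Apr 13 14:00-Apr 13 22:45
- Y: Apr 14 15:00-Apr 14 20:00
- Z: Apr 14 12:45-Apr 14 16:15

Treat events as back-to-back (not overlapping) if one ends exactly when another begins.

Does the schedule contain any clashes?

Sorted by start: T, X, V, U, W, Z, Y.
X starts exactly when T ends (back-to-back, no overlap), so T has no further overlaps.
V starts before X ends → X and V overlap.
That's a conflict, so the schedule is not conflict-free.

Yes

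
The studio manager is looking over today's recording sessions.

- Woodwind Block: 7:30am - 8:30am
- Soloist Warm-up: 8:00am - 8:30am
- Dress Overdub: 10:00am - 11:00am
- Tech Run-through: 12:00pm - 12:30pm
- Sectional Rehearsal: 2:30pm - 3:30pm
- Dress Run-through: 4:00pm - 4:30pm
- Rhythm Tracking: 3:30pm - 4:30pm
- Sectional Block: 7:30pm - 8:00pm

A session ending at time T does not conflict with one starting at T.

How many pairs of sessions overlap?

2

Sorted by start: Woodwind Block, Soloist Warm-up, Dress Overdub, Tech Run-through, Sectional Rehearsal, Rhythm Tracking, Dress Run-through, Sectional Block.
Soloist Warm-up starts before Woodwind Block ends → Woodwind Block and Soloist Warm-up overlap.
Dress Overdub starts after Woodwind Block ends, so Woodwind Block has no further overlaps.
Dress Overdub starts after Soloist Warm-up ends, so Soloist Warm-up has no further overlaps.
Tech Run-through starts after Dress Overdub ends, so Dress Overdub has no further overlaps.
Sectional Rehearsal starts after Tech Run-through ends, so Tech Run-through has no further overlaps.
Rhythm Tracking starts exactly when Sectional Rehearsal ends (back-to-back, no overlap), so Sectional Rehearsal has no further overlaps.
Dress Run-through starts before Rhythm Tracking ends → Rhythm Tracking and Dress Run-through overlap.
Sectional Block starts after Rhythm Tracking ends.
Sectional Block starts after Dress Run-through ends.
Overlapping pairs: Dress Run-through & Rhythm Tracking, Soloist Warm-up & Woodwind Block — 2 in total.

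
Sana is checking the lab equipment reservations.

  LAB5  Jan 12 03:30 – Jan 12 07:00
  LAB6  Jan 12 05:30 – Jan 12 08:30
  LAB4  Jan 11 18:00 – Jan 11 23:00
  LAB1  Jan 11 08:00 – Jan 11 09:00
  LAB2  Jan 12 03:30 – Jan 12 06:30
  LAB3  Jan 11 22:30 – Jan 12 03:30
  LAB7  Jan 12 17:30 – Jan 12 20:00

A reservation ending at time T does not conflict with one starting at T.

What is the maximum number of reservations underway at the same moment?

3

Walk through starts and ends in time order (an end at T is processed before a start at T):
Jan 11 08:00 start LAB1 → 1
Jan 11 09:00 end LAB1 → 0
Jan 11 18:00 start LAB4 → 1
Jan 11 22:30 start LAB3 → 2
Jan 11 23:00 end LAB4 → 1
Jan 12 03:30 end LAB3 → 0
Jan 12 03:30 start LAB2 → 1
Jan 12 03:30 start LAB5 → 2
Jan 12 05:30 start LAB6 → 3
Jan 12 06:30 end LAB2 → 2
Jan 12 07:00 end LAB5 → 1
Jan 12 08:30 end LAB6 → 0
Jan 12 17:30 start LAB7 → 1
Jan 12 20:00 end LAB7 → 0
Peak is 3, at Jan 12 05:30 (LAB2, LAB5, LAB6).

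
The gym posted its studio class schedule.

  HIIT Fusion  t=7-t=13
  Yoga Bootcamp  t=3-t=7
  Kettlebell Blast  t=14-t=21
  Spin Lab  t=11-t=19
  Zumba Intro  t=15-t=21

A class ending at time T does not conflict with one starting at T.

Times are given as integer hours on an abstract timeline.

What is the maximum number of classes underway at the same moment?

Walk through starts and ends in time order (an end at T is processed before a start at T):
t=3 start Yoga Bootcamp → 1
t=7 end Yoga Bootcamp → 0
t=7 start HIIT Fusion → 1
t=11 start Spin Lab → 2
t=13 end HIIT Fusion → 1
t=14 start Kettlebell Blast → 2
t=15 start Zumba Intro → 3
t=19 end Spin Lab → 2
t=21 end Kettlebell Blast → 1
t=21 end Zumba Intro → 0
Peak is 3, at t=15 (Kettlebell Blast, Spin Lab, Zumba Intro).

3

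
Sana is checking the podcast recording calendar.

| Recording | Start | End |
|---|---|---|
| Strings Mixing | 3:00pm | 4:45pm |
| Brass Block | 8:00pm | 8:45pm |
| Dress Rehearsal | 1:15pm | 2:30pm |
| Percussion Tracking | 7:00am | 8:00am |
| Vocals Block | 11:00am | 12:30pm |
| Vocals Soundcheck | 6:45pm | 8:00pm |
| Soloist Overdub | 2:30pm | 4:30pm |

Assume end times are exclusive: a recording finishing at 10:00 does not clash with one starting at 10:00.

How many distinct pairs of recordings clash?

Sorted by start: Percussion Tracking, Vocals Block, Dress Rehearsal, Soloist Overdub, Strings Mixing, Vocals Soundcheck, Brass Block.
Vocals Block starts after Percussion Tracking ends, so Percussion Tracking has no further overlaps.
Dress Rehearsal starts after Vocals Block ends, so Vocals Block has no further overlaps.
Soloist Overdub starts exactly when Dress Rehearsal ends (back-to-back, no overlap), so Dress Rehearsal has no further overlaps.
Strings Mixing starts before Soloist Overdub ends → Soloist Overdub and Strings Mixing overlap.
Vocals Soundcheck starts after Soloist Overdub ends, so Soloist Overdub has no further overlaps.
Vocals Soundcheck starts after Strings Mixing ends, so Strings Mixing has no further overlaps.
Brass Block starts exactly when Vocals Soundcheck ends (back-to-back, no overlap).
Overlapping pairs: Soloist Overdub & Strings Mixing — 1 in total.

1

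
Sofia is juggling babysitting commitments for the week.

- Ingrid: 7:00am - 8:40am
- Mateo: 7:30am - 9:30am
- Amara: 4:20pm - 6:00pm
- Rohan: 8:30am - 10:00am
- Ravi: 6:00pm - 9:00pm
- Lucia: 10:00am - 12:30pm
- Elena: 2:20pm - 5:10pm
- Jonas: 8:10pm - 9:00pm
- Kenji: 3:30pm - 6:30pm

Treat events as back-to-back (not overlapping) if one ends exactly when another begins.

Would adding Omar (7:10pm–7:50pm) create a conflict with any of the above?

Ingrid: ends 8:40am at or before Omar starts 7:10pm → clear.
Mateo: ends 9:30am at or before Omar starts 7:10pm → clear.
Rohan: ends 10:00am at or before Omar starts 7:10pm → clear.
Lucia: ends 12:30pm at or before Omar starts 7:10pm → clear.
Elena: ends 5:10pm at or before Omar starts 7:10pm → clear.
Kenji: ends 6:30pm at or before Omar starts 7:10pm → clear.
Amara: ends 6:00pm at or before Omar starts 7:10pm → clear.
Ravi: starts 6:00pm before Omar ends 7:50pm, and ends 9:00pm after Omar starts 7:10pm → overlap.
Jonas: starts 8:10pm at or after Omar ends 7:50pm → clear.
Omar overlaps Ravi.

Yes — it overlaps Ravi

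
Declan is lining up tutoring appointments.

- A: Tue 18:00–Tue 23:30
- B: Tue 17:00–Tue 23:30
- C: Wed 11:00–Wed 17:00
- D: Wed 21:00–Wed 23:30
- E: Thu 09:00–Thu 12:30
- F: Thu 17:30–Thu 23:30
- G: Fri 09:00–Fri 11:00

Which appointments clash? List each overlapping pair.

Sorted by start: B, A, C, D, E, F, G.
A starts before B ends → B and A overlap.
C starts after B ends, so B has no further overlaps.
C starts after A ends, so A has no further overlaps.
D starts after C ends, so C has no further overlaps.
E starts after D ends, so D has no further overlaps.
F starts after E ends, so E has no further overlaps.
G starts after F ends.

A & B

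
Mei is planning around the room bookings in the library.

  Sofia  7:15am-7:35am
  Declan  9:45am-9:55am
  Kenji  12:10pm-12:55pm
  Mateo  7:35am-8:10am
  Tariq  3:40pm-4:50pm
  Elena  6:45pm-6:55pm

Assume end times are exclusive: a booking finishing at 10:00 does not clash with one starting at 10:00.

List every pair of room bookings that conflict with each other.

Sorted by start: Sofia, Mateo, Declan, Kenji, Tariq, Elena.
Mateo starts exactly when Sofia ends (back-to-back, no overlap); Sofia is clear from here.
Declan starts after Mateo ends; Mateo is clear from here.
Kenji starts after Declan ends; Declan is clear from here.
Tariq starts after Kenji ends; Kenji is clear from here.
Elena starts after Tariq ends.

no overlapping pairs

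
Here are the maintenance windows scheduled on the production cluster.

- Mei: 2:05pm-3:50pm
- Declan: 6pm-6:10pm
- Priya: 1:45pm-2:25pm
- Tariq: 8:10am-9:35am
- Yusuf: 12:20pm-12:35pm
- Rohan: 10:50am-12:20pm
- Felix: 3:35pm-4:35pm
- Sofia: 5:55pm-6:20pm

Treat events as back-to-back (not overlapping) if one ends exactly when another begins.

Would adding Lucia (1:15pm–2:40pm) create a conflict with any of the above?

Yes — it overlaps Mei, Priya

Tariq: ends 9:35am at or before Lucia starts 1:15pm → clear.
Rohan: ends 12:20pm at or before Lucia starts 1:15pm → clear.
Yusuf: ends 12:35pm at or before Lucia starts 1:15pm → clear.
Priya: starts 1:45pm before Lucia ends 2:40pm, and ends 2:25pm after Lucia starts 1:15pm → overlap.
Mei: starts 2:05pm before Lucia ends 2:40pm, and ends 3:50pm after Lucia starts 1:15pm → overlap.
Felix: starts 3:35pm at or after Lucia ends 2:40pm → clear.
Sofia: starts 5:55pm at or after Lucia ends 2:40pm → clear.
Declan: starts 6pm at or after Lucia ends 2:40pm → clear.
Lucia overlaps Priya, Mei.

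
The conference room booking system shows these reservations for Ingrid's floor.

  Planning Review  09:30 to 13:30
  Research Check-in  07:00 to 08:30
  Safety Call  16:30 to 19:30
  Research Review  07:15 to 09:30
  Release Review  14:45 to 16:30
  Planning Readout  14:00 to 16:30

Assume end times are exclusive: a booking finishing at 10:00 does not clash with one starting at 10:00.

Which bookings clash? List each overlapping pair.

Sorted by start: Research Check-in, Research Review, Planning Review, Planning Readout, Release Review, Safety Call.
Research Review starts before Research Check-in ends → Research Check-in and Research Review overlap.
Planning Review starts after Research Check-in ends, so nothing later overlaps Research Check-in either.
Planning Review starts exactly when Research Review ends (back-to-back, no overlap), so nothing later overlaps Research Review either.
Planning Readout starts after Planning Review ends, so nothing later overlaps Planning Review either.
Release Review starts before Planning Readout ends → Planning Readout and Release Review overlap.
Safety Call starts exactly when Planning Readout ends (back-to-back, no overlap).
Safety Call starts exactly when Release Review ends (back-to-back, no overlap).

Planning Readout & Release Review, Research Check-in & Research Review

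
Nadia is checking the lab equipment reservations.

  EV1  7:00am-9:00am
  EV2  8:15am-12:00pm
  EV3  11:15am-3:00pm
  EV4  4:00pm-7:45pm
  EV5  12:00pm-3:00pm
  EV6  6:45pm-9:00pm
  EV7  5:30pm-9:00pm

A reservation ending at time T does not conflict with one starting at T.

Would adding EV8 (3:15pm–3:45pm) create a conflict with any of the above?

EV1: ends 9:00am at or before EV8 starts 3:15pm → clear.
EV2: ends 12:00pm at or before EV8 starts 3:15pm → clear.
EV3: ends 3:00pm at or before EV8 starts 3:15pm → clear.
EV5: ends 3:00pm at or before EV8 starts 3:15pm → clear.
EV4: starts 4:00pm at or after EV8 ends 3:45pm → clear.
EV7: starts 5:30pm at or after EV8 ends 3:45pm → clear.
EV6: starts 6:45pm at or after EV8 ends 3:45pm → clear.

No — it doesn't clash with anything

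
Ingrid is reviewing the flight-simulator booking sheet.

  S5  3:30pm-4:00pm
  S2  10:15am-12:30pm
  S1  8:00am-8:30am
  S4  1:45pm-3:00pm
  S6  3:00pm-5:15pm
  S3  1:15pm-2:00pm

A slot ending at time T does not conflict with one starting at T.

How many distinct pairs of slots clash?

2

Sorted by start: S1, S2, S3, S4, S6, S5.
S2 starts after S1 ends, so S1 has no further overlaps.
S3 starts after S2 ends, so S2 has no further overlaps.
S4 starts before S3 ends → S3 and S4 overlap.
S6 starts after S3 ends, so S3 has no further overlaps.
S6 starts exactly when S4 ends (back-to-back, no overlap), so S4 has no further overlaps.
S5 starts before S6 ends → S6 and S5 overlap.
Overlapping pairs: S3 & S4, S5 & S6 — 2 in total.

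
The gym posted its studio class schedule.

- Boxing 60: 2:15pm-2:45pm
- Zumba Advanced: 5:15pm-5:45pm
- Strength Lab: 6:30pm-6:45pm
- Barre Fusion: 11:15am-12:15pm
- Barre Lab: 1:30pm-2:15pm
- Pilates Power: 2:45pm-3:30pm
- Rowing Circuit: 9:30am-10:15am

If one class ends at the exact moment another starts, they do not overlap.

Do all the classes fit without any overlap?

Yes

Sorted by start: Rowing Circuit, Barre Fusion, Barre Lab, Boxing 60, Pilates Power, Zumba Advanced, Strength Lab.
Barre Fusion starts after Rowing Circuit ends, so nothing later overlaps Rowing Circuit either.
Barre Lab starts after Barre Fusion ends, so nothing later overlaps Barre Fusion either.
Boxing 60 starts exactly when Barre Lab ends (back-to-back, no overlap), so nothing later overlaps Barre Lab either.
Pilates Power starts exactly when Boxing 60 ends (back-to-back, no overlap), so nothing later overlaps Boxing 60 either.
Zumba Advanced starts after Pilates Power ends, so nothing later overlaps Pilates Power either.
Strength Lab starts after Zumba Advanced ends.
Every pair is clear; the schedule has no overlaps.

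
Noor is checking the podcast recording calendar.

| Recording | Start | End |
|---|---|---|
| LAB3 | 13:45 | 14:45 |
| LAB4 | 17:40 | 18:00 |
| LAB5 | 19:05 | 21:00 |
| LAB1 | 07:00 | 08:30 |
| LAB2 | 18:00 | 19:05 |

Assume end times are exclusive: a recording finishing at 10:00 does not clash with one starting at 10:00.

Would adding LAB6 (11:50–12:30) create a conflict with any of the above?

No — it doesn't clash with anything

LAB1: ends 08:30 at or before LAB6 starts 11:50 → clear.
LAB3: starts 13:45 at or after LAB6 ends 12:30 → clear.
LAB4: starts 17:40 at or after LAB6 ends 12:30 → clear.
LAB2: starts 18:00 at or after LAB6 ends 12:30 → clear.
LAB5: starts 19:05 at or after LAB6 ends 12:30 → clear.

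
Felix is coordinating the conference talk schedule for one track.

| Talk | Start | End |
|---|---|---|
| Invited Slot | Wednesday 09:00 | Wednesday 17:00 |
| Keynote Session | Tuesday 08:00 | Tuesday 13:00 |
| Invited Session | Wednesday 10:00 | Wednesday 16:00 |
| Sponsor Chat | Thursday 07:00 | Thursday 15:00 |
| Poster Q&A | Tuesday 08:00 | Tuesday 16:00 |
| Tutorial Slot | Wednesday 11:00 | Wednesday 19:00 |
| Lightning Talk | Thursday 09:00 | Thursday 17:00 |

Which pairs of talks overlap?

Invited Session & Invited Slot, Invited Session & Tutorial Slot, Invited Slot & Tutorial Slot, Keynote Session & Poster Q&A, Lightning Talk & Sponsor Chat

Sorted by start: Poster Q&A, Keynote Session, Invited Slot, Invited Session, Tutorial Slot, Sponsor Chat, Lightning Talk.
Keynote Session starts before Poster Q&A ends → Poster Q&A and Keynote Session overlap.
Invited Slot starts after Poster Q&A ends — done with Poster Q&A.
Invited Slot starts after Keynote Session ends — done with Keynote Session.
Invited Session starts before Invited Slot ends → Invited Slot and Invited Session overlap.
Tutorial Slot starts before Invited Slot ends → Invited Slot and Tutorial Slot overlap.
Sponsor Chat starts after Invited Slot ends — done with Invited Slot.
Tutorial Slot starts before Invited Session ends → Invited Session and Tutorial Slot overlap.
Sponsor Chat starts after Invited Session ends — done with Invited Session.
Sponsor Chat starts after Tutorial Slot ends — done with Tutorial Slot.
Lightning Talk starts before Sponsor Chat ends → Sponsor Chat and Lightning Talk overlap.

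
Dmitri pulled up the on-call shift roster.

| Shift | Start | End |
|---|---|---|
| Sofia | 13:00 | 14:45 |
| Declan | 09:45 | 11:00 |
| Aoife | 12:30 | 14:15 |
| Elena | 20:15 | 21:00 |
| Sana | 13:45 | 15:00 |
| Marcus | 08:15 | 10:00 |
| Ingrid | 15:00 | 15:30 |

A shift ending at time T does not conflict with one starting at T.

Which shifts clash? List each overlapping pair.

Sorted by start: Marcus, Declan, Aoife, Sofia, Sana, Ingrid, Elena.
Declan starts before Marcus ends → Marcus and Declan overlap.
Aoife starts after Marcus ends, so nothing later overlaps Marcus either.
Aoife starts after Declan ends, so nothing later overlaps Declan either.
Sofia starts before Aoife ends → Aoife and Sofia overlap.
Sana starts before Aoife ends → Aoife and Sana overlap.
Ingrid starts after Aoife ends, so nothing later overlaps Aoife either.
Sana starts before Sofia ends → Sofia and Sana overlap.
Ingrid starts after Sofia ends, so nothing later overlaps Sofia either.
Ingrid starts exactly when Sana ends (back-to-back, no overlap), so nothing later overlaps Sana either.
Elena starts after Ingrid ends.

Aoife & Sana, Aoife & Sofia, Declan & Marcus, Sana & Sofia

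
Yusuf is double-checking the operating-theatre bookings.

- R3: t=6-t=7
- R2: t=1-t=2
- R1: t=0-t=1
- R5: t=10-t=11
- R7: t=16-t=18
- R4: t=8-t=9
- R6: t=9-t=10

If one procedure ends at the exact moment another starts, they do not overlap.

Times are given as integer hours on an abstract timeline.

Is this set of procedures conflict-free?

Sorted by start: R1, R2, R3, R4, R6, R5, R7.
R2 starts exactly when R1 ends (back-to-back, no overlap), so nothing later overlaps R1 either.
R3 starts after R2 ends, so nothing later overlaps R2 either.
R4 starts after R3 ends, so nothing later overlaps R3 either.
R6 starts exactly when R4 ends (back-to-back, no overlap), so nothing later overlaps R4 either.
R5 starts exactly when R6 ends (back-to-back, no overlap), so nothing later overlaps R6 either.
R7 starts after R5 ends.
Every pair is clear; the schedule has no overlaps.

Yes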